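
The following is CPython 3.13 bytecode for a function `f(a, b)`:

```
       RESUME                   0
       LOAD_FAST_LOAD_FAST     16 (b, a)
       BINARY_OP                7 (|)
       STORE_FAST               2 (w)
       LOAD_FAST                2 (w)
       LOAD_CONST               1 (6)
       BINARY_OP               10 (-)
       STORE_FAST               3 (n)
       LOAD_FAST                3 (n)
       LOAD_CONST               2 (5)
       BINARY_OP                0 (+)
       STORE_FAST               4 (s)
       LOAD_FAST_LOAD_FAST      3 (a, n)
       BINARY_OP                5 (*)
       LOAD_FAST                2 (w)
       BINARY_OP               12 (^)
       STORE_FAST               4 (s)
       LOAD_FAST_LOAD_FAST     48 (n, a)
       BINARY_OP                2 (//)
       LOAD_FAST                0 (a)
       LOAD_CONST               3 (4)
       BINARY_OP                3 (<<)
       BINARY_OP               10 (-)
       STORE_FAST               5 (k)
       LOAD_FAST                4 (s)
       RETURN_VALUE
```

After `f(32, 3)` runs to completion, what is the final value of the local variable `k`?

-512

LOAD_FAST_LOAD_FAST b,a → push 3,32. Stack: [3, 32]
BINARY_OP | → 3 | 32 = 35. Stack: [35]
STORE_FAST w → w=35. Stack: []
LOAD_FAST w → push 35. Stack: [35]
LOAD_CONST → push 6. Stack: [35, 6]
BINARY_OP - → 35 - 6 = 29. Stack: [29]
STORE_FAST n → n=29. Stack: []
LOAD_FAST n → push 29. Stack: [29]
LOAD_CONST → push 5. Stack: [29, 5]
BINARY_OP + → 29 + 5 = 34. Stack: [34]
STORE_FAST s → s=34. Stack: []
LOAD_FAST_LOAD_FAST a,n → push 32,29. Stack: [32, 29]
BINARY_OP * → 32 * 29 = 928. Stack: [928]
LOAD_FAST w → push 35. Stack: [928, 35]
BINARY_OP ^ → 928 ^ 35 = 899. Stack: [899]
STORE_FAST s → s=899. Stack: []
LOAD_FAST_LOAD_FAST n,a → push 29,32. Stack: [29, 32]
BINARY_OP // → 29 // 32 = 0. Stack: [0]
LOAD_FAST a → push 32. Stack: [0, 32]
LOAD_CONST → push 4. Stack: [0, 32, 4]
BINARY_OP << → 32 << 4 = 512. Stack: [0, 512]
BINARY_OP - → 0 - 512 = -512. Stack: [-512]
STORE_FAST k → k=-512. Stack: []
LOAD_FAST s → push 899. Stack: [899]
RETURN_VALUE → return 899.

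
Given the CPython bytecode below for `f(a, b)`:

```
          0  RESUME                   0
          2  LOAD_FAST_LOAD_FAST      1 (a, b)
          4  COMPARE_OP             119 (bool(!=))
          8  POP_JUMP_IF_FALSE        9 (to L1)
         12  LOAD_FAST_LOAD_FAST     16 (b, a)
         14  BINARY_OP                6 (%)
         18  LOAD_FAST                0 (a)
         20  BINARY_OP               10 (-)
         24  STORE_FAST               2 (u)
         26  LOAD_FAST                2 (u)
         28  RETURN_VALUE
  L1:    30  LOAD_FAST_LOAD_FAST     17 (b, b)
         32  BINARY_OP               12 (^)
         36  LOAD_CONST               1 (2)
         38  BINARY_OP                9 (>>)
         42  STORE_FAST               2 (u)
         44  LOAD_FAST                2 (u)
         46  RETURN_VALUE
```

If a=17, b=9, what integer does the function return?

-8

LOAD_FAST_LOAD_FAST a,b → push 17,9. Stack: [17, 9]
COMPARE_OP bool(!=) → 17 vs 9 = True. Stack: [True]
POP_JUMP_IF_FALSE → pop True; no jump. Stack: []
LOAD_FAST_LOAD_FAST b,a → push 9,17. Stack: [9, 17]
BINARY_OP % → 9 % 17 = 9. Stack: [9]
LOAD_FAST a → push 17. Stack: [9, 17]
BINARY_OP - → 9 - 17 = -8. Stack: [-8]
STORE_FAST u → u=-8. Stack: []
LOAD_FAST u → push -8. Stack: [-8]
RETURN_VALUE → return -8.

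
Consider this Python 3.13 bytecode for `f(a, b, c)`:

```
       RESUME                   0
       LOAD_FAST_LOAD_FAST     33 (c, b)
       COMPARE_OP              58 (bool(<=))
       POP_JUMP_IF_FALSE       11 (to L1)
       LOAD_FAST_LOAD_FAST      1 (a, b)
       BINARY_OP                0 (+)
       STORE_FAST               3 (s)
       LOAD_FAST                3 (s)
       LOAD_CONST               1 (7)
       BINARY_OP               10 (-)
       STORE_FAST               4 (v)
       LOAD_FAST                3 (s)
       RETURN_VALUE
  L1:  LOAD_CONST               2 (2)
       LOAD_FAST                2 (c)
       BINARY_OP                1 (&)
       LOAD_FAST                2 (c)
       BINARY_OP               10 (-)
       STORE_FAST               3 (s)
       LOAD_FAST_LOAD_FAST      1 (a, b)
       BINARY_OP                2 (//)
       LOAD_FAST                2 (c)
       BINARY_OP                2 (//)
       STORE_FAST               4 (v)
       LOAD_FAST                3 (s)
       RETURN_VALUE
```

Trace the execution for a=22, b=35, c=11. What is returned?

LOAD_FAST_LOAD_FAST c,b → push 11,35. Stack: [11, 35]
COMPARE_OP bool(<=) → 11 vs 35 = True. Stack: [True]
POP_JUMP_IF_FALSE → pop True; no jump. Stack: []
LOAD_FAST_LOAD_FAST a,b → push 22,35. Stack: [22, 35]
BINARY_OP + → 22 + 35 = 57. Stack: [57]
STORE_FAST s → s=57. Stack: []
LOAD_FAST s → push 57. Stack: [57]
LOAD_CONST → push 7. Stack: [57, 7]
BINARY_OP - → 57 - 7 = 50. Stack: [50]
STORE_FAST v → v=50. Stack: []
LOAD_FAST s → push 57. Stack: [57]
RETURN_VALUE → return 57.

57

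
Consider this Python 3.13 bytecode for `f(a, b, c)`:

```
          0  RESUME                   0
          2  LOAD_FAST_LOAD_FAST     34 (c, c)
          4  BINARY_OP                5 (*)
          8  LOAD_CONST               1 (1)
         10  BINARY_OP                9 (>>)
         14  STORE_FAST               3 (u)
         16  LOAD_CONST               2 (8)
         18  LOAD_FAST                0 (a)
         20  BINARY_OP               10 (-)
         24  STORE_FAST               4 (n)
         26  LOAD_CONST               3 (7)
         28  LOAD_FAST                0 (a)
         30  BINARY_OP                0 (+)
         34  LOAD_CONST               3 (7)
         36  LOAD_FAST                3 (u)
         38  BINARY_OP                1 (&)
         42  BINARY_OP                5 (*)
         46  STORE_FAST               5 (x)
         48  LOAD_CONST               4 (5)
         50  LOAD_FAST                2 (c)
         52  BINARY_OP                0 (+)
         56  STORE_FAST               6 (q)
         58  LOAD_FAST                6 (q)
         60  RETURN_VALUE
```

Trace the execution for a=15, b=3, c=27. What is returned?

LOAD_FAST_LOAD_FAST c,c → push 27,27. Stack: [27, 27]
BINARY_OP * → 27 * 27 = 729. Stack: [729]
LOAD_CONST → push 1. Stack: [729, 1]
BINARY_OP >> → 729 >> 1 = 364. Stack: [364]
STORE_FAST u → u=364. Stack: []
LOAD_CONST → push 8. Stack: [8]
LOAD_FAST a → push 15. Stack: [8, 15]
BINARY_OP - → 8 - 15 = -7. Stack: [-7]
STORE_FAST n → n=-7. Stack: []
LOAD_CONST → push 7. Stack: [7]
LOAD_FAST a → push 15. Stack: [7, 15]
BINARY_OP + → 7 + 15 = 22. Stack: [22]
LOAD_CONST → push 7. Stack: [22, 7]
LOAD_FAST u → push 364. Stack: [22, 7, 364]
BINARY_OP & → 7 & 364 = 4. Stack: [22, 4]
BINARY_OP * → 22 * 4 = 88. Stack: [88]
STORE_FAST x → x=88. Stack: []
LOAD_CONST → push 5. Stack: [5]
LOAD_FAST c → push 27. Stack: [5, 27]
BINARY_OP + → 5 + 27 = 32. Stack: [32]
STORE_FAST q → q=32. Stack: []
LOAD_FAST q → push 32. Stack: [32]
RETURN_VALUE → return 32.

32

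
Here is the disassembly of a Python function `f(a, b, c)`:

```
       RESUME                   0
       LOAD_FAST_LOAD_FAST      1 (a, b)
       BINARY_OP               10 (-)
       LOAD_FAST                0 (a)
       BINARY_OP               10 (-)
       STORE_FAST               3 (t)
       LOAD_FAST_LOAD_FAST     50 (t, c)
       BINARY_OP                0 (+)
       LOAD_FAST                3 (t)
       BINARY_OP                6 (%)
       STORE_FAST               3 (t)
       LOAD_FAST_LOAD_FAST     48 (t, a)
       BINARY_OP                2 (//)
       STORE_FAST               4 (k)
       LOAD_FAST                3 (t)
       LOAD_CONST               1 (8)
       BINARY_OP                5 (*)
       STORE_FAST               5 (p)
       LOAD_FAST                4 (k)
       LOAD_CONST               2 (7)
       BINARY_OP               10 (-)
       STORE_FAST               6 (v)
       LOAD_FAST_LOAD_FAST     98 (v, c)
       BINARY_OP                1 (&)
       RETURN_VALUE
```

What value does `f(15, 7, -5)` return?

LOAD_FAST_LOAD_FAST a,b → push 15,7. Stack: [15, 7]
BINARY_OP - → 15 - 7 = 8. Stack: [8]
LOAD_FAST a → push 15. Stack: [8, 15]
BINARY_OP - → 8 - 15 = -7. Stack: [-7]
STORE_FAST t → t=-7. Stack: []
LOAD_FAST_LOAD_FAST t,c → push -7,-5. Stack: [-7, -5]
BINARY_OP + → -7 + -5 = -12. Stack: [-12]
LOAD_FAST t → push -7. Stack: [-12, -7]
BINARY_OP % → -12 % -7 = -5. Stack: [-5]
STORE_FAST t → t=-5. Stack: []
LOAD_FAST_LOAD_FAST t,a → push -5,15. Stack: [-5, 15]
BINARY_OP // → -5 // 15 = -1. Stack: [-1]
STORE_FAST k → k=-1. Stack: []
LOAD_FAST t → push -5. Stack: [-5]
LOAD_CONST → push 8. Stack: [-5, 8]
BINARY_OP * → -5 * 8 = -40. Stack: [-40]
STORE_FAST p → p=-40. Stack: []
LOAD_FAST k → push -1. Stack: [-1]
LOAD_CONST → push 7. Stack: [-1, 7]
BINARY_OP - → -1 - 7 = -8. Stack: [-8]
STORE_FAST v → v=-8. Stack: []
LOAD_FAST_LOAD_FAST v,c → push -8,-5. Stack: [-8, -5]
BINARY_OP & → -8 & -5 = -8. Stack: [-8]
RETURN_VALUE → return -8.

-8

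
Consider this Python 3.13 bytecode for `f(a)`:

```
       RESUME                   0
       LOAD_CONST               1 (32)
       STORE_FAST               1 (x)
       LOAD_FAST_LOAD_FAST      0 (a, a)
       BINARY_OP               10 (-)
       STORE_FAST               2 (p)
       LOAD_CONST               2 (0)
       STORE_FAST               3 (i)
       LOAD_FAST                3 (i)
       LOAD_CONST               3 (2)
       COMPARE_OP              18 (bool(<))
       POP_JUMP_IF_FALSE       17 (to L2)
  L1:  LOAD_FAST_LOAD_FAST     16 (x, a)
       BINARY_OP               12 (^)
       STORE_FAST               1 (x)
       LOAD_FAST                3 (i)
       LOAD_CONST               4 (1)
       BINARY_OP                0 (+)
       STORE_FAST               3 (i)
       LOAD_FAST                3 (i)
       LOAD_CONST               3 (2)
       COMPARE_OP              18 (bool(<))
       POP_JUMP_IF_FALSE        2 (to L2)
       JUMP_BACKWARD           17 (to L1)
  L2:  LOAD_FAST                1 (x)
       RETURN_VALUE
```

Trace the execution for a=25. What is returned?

32

LOAD_CONST → push 32. Stack: [32]
STORE_FAST x → x=32. Stack: []
LOAD_FAST_LOAD_FAST a,a → push 25,25. Stack: [25, 25]
BINARY_OP - → 25 - 25 = 0. Stack: [0]
STORE_FAST p → p=0. Stack: []
LOAD_CONST → push 0. Stack: [0]
STORE_FAST i → i=0. Stack: []
LOAD_FAST i → push 0. Stack: [0]
LOAD_CONST → push 2. Stack: [0, 2]
COMPARE_OP bool(<) → 0 vs 2 = True. Stack: [True]
POP_JUMP_IF_FALSE → pop True; no jump. Stack: []
LOAD_FAST_LOAD_FAST x,a → push 32,25. Stack: [32, 25]
BINARY_OP ^ → 32 ^ 25 = 57. Stack: [57]
STORE_FAST x → x=57. Stack: []
LOAD_FAST i → push 0. Stack: [0]
LOAD_CONST → push 1. Stack: [0, 1]
BINARY_OP + → 0 + 1 = 1. Stack: [1]
STORE_FAST i → i=1. Stack: []
LOAD_FAST i → push 1. Stack: [1]
LOAD_CONST → push 2. Stack: [1, 2]
COMPARE_OP bool(<) → 1 vs 2 = True. Stack: [True]
POP_JUMP_IF_FALSE → pop True; no jump. Stack: []
LOAD_FAST_LOAD_FAST x,a → push 57,25. Stack: [57, 25]
BINARY_OP ^ → 57 ^ 25 = 32. Stack: [32]
STORE_FAST x → x=32. Stack: []
LOAD_FAST i → push 1. Stack: [1]
LOAD_CONST → push 1. Stack: [1, 1]
BINARY_OP + → 1 + 1 = 2. Stack: [2]
STORE_FAST i → i=2. Stack: []
LOAD_FAST i → push 2. Stack: [2]
LOAD_CONST → push 2. Stack: [2, 2]
COMPARE_OP bool(<) → 2 vs 2 = False. Stack: [False]
POP_JUMP_IF_FALSE → pop False; jump. Stack: []
LOAD_FAST x → push 32. Stack: [32]
RETURN_VALUE → return 32.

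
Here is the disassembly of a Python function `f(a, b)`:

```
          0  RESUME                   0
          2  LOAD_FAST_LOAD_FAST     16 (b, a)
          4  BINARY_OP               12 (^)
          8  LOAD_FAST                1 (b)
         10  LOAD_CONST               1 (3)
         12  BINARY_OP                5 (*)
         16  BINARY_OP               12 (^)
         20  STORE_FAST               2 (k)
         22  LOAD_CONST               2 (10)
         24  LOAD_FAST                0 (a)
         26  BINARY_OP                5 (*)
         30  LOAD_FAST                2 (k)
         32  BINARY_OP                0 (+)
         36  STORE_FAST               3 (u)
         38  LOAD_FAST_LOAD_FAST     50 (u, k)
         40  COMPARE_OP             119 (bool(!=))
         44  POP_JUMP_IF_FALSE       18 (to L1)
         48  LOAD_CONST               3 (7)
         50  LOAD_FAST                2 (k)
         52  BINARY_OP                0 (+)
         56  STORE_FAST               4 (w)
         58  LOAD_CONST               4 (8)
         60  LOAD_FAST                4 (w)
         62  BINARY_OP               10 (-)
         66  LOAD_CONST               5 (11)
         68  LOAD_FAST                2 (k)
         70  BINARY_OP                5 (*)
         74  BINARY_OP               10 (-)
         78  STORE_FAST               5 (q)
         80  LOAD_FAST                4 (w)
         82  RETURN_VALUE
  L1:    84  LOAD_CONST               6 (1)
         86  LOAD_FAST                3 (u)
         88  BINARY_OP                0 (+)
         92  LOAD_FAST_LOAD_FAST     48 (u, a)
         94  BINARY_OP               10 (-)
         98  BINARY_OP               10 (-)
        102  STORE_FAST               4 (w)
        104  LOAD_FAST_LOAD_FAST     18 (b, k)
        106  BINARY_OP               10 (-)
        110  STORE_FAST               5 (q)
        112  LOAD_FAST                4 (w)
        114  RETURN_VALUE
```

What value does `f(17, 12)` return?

64

LOAD_FAST_LOAD_FAST b,a → push 12,17. Stack: [12, 17]
BINARY_OP ^ → 12 ^ 17 = 29. Stack: [29]
LOAD_FAST b → push 12. Stack: [29, 12]
LOAD_CONST → push 3. Stack: [29, 12, 3]
BINARY_OP * → 12 * 3 = 36. Stack: [29, 36]
BINARY_OP ^ → 29 ^ 36 = 57. Stack: [57]
STORE_FAST k → k=57. Stack: []
LOAD_CONST → push 10. Stack: [10]
LOAD_FAST a → push 17. Stack: [10, 17]
BINARY_OP * → 10 * 17 = 170. Stack: [170]
LOAD_FAST k → push 57. Stack: [170, 57]
BINARY_OP + → 170 + 57 = 227. Stack: [227]
STORE_FAST u → u=227. Stack: []
LOAD_FAST_LOAD_FAST u,k → push 227,57. Stack: [227, 57]
COMPARE_OP bool(!=) → 227 vs 57 = True. Stack: [True]
POP_JUMP_IF_FALSE → pop True; no jump. Stack: []
LOAD_CONST → push 7. Stack: [7]
LOAD_FAST k → push 57. Stack: [7, 57]
BINARY_OP + → 7 + 57 = 64. Stack: [64]
STORE_FAST w → w=64. Stack: []
LOAD_CONST → push 8. Stack: [8]
LOAD_FAST w → push 64. Stack: [8, 64]
BINARY_OP - → 8 - 64 = -56. Stack: [-56]
LOAD_CONST → push 11. Stack: [-56, 11]
LOAD_FAST k → push 57. Stack: [-56, 11, 57]
BINARY_OP * → 11 * 57 = 627. Stack: [-56, 627]
BINARY_OP - → -56 - 627 = -683. Stack: [-683]
STORE_FAST q → q=-683. Stack: []
LOAD_FAST w → push 64. Stack: [64]
RETURN_VALUE → return 64.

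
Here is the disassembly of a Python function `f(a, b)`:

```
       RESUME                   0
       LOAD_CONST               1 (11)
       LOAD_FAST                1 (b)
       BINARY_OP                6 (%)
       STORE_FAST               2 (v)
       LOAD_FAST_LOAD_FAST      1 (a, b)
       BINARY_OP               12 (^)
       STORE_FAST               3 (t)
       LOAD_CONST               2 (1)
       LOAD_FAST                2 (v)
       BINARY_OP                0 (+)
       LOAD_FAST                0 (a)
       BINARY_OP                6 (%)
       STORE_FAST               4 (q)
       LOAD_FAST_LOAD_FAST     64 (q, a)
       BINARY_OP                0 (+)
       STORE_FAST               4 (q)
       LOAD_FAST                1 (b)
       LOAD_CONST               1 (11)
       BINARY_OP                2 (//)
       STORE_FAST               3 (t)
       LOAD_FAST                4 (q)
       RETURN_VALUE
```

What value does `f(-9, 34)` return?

LOAD_CONST → push 11. Stack: [11]
LOAD_FAST b → push 34. Stack: [11, 34]
BINARY_OP % → 11 % 34 = 11. Stack: [11]
STORE_FAST v → v=11. Stack: []
LOAD_FAST_LOAD_FAST a,b → push -9,34. Stack: [-9, 34]
BINARY_OP ^ → -9 ^ 34 = -43. Stack: [-43]
STORE_FAST t → t=-43. Stack: []
LOAD_CONST → push 1. Stack: [1]
LOAD_FAST v → push 11. Stack: [1, 11]
BINARY_OP + → 1 + 11 = 12. Stack: [12]
LOAD_FAST a → push -9. Stack: [12, -9]
BINARY_OP % → 12 % -9 = -6. Stack: [-6]
STORE_FAST q → q=-6. Stack: []
LOAD_FAST_LOAD_FAST q,a → push -6,-9. Stack: [-6, -9]
BINARY_OP + → -6 + -9 = -15. Stack: [-15]
STORE_FAST q → q=-15. Stack: []
LOAD_FAST b → push 34. Stack: [34]
LOAD_CONST → push 11. Stack: [34, 11]
BINARY_OP // → 34 // 11 = 3. Stack: [3]
STORE_FAST t → t=3. Stack: []
LOAD_FAST q → push -15. Stack: [-15]
RETURN_VALUE → return -15.

-15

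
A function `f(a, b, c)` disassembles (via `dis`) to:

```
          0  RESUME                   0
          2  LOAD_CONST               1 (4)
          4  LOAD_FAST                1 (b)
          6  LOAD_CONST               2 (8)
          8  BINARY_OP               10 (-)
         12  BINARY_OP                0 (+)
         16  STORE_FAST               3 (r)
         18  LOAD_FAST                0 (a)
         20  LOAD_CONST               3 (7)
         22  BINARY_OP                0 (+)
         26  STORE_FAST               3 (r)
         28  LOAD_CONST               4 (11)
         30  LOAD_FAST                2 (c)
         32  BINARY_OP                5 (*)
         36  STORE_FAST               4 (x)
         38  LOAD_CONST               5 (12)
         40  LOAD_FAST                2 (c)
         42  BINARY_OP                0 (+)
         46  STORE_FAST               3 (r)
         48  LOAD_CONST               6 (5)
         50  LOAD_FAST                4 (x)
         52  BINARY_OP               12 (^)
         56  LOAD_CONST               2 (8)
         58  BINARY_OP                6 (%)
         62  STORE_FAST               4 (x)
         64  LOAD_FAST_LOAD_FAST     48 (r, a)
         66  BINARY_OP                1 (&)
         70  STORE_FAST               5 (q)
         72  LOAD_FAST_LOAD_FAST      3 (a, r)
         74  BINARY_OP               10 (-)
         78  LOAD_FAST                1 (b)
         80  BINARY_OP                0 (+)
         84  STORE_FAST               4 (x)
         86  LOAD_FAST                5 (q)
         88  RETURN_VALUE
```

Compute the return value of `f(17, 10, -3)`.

LOAD_CONST → push 4. Stack: [4]
LOAD_FAST b → push 10. Stack: [4, 10]
LOAD_CONST → push 8. Stack: [4, 10, 8]
BINARY_OP - → 10 - 8 = 2. Stack: [4, 2]
BINARY_OP + → 4 + 2 = 6. Stack: [6]
STORE_FAST r → r=6. Stack: []
LOAD_FAST a → push 17. Stack: [17]
LOAD_CONST → push 7. Stack: [17, 7]
BINARY_OP + → 17 + 7 = 24. Stack: [24]
STORE_FAST r → r=24. Stack: []
LOAD_CONST → push 11. Stack: [11]
LOAD_FAST c → push -3. Stack: [11, -3]
BINARY_OP * → 11 * -3 = -33. Stack: [-33]
STORE_FAST x → x=-33. Stack: []
LOAD_CONST → push 12. Stack: [12]
LOAD_FAST c → push -3. Stack: [12, -3]
BINARY_OP + → 12 + -3 = 9. Stack: [9]
STORE_FAST r → r=9. Stack: []
LOAD_CONST → push 5. Stack: [5]
LOAD_FAST x → push -33. Stack: [5, -33]
BINARY_OP ^ → 5 ^ -33 = -38. Stack: [-38]
LOAD_CONST → push 8. Stack: [-38, 8]
BINARY_OP % → -38 % 8 = 2. Stack: [2]
STORE_FAST x → x=2. Stack: []
LOAD_FAST_LOAD_FAST r,a → push 9,17. Stack: [9, 17]
BINARY_OP & → 9 & 17 = 1. Stack: [1]
STORE_FAST q → q=1. Stack: []
LOAD_FAST_LOAD_FAST a,r → push 17,9. Stack: [17, 9]
BINARY_OP - → 17 - 9 = 8. Stack: [8]
LOAD_FAST b → push 10. Stack: [8, 10]
BINARY_OP + → 8 + 10 = 18. Stack: [18]
STORE_FAST x → x=18. Stack: []
LOAD_FAST q → push 1. Stack: [1]
RETURN_VALUE → return 1.

1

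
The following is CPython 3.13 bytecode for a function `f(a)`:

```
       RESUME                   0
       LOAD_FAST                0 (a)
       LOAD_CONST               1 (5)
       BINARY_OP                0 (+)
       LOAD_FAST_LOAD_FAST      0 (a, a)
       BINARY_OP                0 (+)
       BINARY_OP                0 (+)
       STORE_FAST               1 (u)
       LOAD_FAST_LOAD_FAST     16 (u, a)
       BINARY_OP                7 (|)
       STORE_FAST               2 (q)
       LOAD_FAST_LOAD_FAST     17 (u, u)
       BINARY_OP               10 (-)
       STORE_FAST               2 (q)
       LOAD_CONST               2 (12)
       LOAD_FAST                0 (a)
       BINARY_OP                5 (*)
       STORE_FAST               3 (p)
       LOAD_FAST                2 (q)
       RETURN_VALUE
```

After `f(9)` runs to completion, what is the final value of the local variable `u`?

LOAD_FAST a → push 9. Stack: [9]
LOAD_CONST → push 5. Stack: [9, 5]
BINARY_OP + → 9 + 5 = 14. Stack: [14]
LOAD_FAST_LOAD_FAST a,a → push 9,9. Stack: [14, 9, 9]
BINARY_OP + → 9 + 9 = 18. Stack: [14, 18]
BINARY_OP + → 14 + 18 = 32. Stack: [32]
STORE_FAST u → u=32. Stack: []
LOAD_FAST_LOAD_FAST u,a → push 32,9. Stack: [32, 9]
BINARY_OP | → 32 | 9 = 41. Stack: [41]
STORE_FAST q → q=41. Stack: []
LOAD_FAST_LOAD_FAST u,u → push 32,32. Stack: [32, 32]
BINARY_OP - → 32 - 32 = 0. Stack: [0]
STORE_FAST q → q=0. Stack: []
LOAD_CONST → push 12. Stack: [12]
LOAD_FAST a → push 9. Stack: [12, 9]
BINARY_OP * → 12 * 9 = 108. Stack: [108]
STORE_FAST p → p=108. Stack: []
LOAD_FAST q → push 0. Stack: [0]
RETURN_VALUE → return 0.

32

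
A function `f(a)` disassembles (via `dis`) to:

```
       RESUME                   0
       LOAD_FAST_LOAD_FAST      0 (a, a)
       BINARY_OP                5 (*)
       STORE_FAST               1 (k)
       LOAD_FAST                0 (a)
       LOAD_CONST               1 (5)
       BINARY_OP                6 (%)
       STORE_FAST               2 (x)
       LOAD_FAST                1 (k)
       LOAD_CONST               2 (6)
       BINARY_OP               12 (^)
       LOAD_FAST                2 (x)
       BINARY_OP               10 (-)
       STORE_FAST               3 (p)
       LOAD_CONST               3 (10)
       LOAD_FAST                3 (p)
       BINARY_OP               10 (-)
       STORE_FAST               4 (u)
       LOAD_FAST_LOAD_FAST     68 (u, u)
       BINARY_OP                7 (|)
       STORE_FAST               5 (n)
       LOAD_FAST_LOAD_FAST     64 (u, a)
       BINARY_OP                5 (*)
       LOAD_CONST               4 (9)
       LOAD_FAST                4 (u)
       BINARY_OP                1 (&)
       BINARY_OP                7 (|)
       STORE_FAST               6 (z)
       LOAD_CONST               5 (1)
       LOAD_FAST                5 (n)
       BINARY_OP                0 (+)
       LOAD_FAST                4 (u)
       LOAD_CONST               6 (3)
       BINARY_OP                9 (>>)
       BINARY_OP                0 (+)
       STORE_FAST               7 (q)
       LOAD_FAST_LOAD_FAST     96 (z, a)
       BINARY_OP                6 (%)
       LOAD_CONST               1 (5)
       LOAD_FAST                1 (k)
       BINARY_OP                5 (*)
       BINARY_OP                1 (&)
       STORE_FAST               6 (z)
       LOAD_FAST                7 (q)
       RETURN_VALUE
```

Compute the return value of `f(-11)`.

LOAD_FAST_LOAD_FAST a,a → push -11,-11. Stack: [-11, -11]
BINARY_OP * → -11 * -11 = 121. Stack: [121]
STORE_FAST k → k=121. Stack: []
LOAD_FAST a → push -11. Stack: [-11]
LOAD_CONST → push 5. Stack: [-11, 5]
BINARY_OP % → -11 % 5 = 4. Stack: [4]
STORE_FAST x → x=4. Stack: []
LOAD_FAST k → push 121. Stack: [121]
LOAD_CONST → push 6. Stack: [121, 6]
BINARY_OP ^ → 121 ^ 6 = 127. Stack: [127]
LOAD_FAST x → push 4. Stack: [127, 4]
BINARY_OP - → 127 - 4 = 123. Stack: [123]
STORE_FAST p → p=123. Stack: []
LOAD_CONST → push 10. Stack: [10]
LOAD_FAST p → push 123. Stack: [10, 123]
BINARY_OP - → 10 - 123 = -113. Stack: [-113]
STORE_FAST u → u=-113. Stack: []
LOAD_FAST_LOAD_FAST u,u → push -113,-113. Stack: [-113, -113]
BINARY_OP | → -113 | -113 = -113. Stack: [-113]
STORE_FAST n → n=-113. Stack: []
LOAD_FAST_LOAD_FAST u,a → push -113,-11. Stack: [-113, -11]
BINARY_OP * → -113 * -11 = 1243. Stack: [1243]
LOAD_CONST → push 9. Stack: [1243, 9]
LOAD_FAST u → push -113. Stack: [1243, 9, -113]
BINARY_OP & → 9 & -113 = 9. Stack: [1243, 9]
BINARY_OP | → 1243 | 9 = 1243. Stack: [1243]
STORE_FAST z → z=1243. Stack: []
LOAD_CONST → push 1. Stack: [1]
LOAD_FAST n → push -113. Stack: [1, -113]
BINARY_OP + → 1 + -113 = -112. Stack: [-112]
LOAD_FAST u → push -113. Stack: [-112, -113]
LOAD_CONST → push 3. Stack: [-112, -113, 3]
BINARY_OP >> → -113 >> 3 = -15. Stack: [-112, -15]
BINARY_OP + → -112 + -15 = -127. Stack: [-127]
STORE_FAST q → q=-127. Stack: []
LOAD_FAST_LOAD_FAST z,a → push 1243,-11. Stack: [1243, -11]
BINARY_OP % → 1243 % -11 = 0. Stack: [0]
LOAD_CONST → push 5. Stack: [0, 5]
LOAD_FAST k → push 121. Stack: [0, 5, 121]
BINARY_OP * → 5 * 121 = 605. Stack: [0, 605]
BINARY_OP & → 0 & 605 = 0. Stack: [0]
STORE_FAST z → z=0. Stack: []
LOAD_FAST q → push -127. Stack: [-127]
RETURN_VALUE → return -127.

-127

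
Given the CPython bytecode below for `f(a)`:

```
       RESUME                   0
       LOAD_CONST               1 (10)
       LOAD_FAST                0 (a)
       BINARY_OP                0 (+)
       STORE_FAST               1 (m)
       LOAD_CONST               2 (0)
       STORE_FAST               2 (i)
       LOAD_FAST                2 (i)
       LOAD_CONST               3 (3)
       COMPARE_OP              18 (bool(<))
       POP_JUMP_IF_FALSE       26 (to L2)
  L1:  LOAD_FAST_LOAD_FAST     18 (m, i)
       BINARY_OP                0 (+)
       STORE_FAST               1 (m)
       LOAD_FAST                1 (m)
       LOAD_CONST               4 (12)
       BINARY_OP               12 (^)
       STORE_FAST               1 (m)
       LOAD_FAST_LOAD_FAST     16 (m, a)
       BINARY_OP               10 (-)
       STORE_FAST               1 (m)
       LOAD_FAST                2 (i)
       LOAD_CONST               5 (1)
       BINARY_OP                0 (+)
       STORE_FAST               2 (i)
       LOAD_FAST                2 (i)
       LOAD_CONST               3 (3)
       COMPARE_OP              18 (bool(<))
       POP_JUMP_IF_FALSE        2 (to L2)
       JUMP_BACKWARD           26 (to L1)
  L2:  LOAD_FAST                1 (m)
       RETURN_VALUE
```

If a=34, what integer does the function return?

LOAD_CONST → push 10
LOAD_FAST a → push 34
BINARY_OP + → 10 + 34 = 44
STORE_FAST m → m=44
LOAD_CONST → push 0
STORE_FAST i → i=0
LOAD_FAST i → push 0
LOAD_CONST → push 3
COMPARE_OP bool(<) → 0 vs 3 = True
POP_JUMP_IF_FALSE → pop True; no jump
LOAD_FAST_LOAD_FAST m,i → push 44,0
BINARY_OP + → 44 + 0 = 44
STORE_FAST m → m=44
LOAD_FAST m → push 44
LOAD_CONST → push 12
BINARY_OP ^ → 44 ^ 12 = 32
STORE_FAST m → m=32
LOAD_FAST_LOAD_FAST m,a → push 32,34
BINARY_OP - → 32 - 34 = -2
STORE_FAST m → m=-2
LOAD_FAST i → push 0
LOAD_CONST → push 1
BINARY_OP + → 0 + 1 = 1
STORE_FAST i → i=1
LOAD_FAST i → push 1
LOAD_CONST → push 3
COMPARE_OP bool(<) → 1 vs 3 = True
POP_JUMP_IF_FALSE → pop True; no jump
LOAD_FAST_LOAD_FAST m,i → push -2,1
BINARY_OP + → -2 + 1 = -1
STORE_FAST m → m=-1
LOAD_FAST m → push -1
LOAD_CONST → push 12
BINARY_OP ^ → -1 ^ 12 = -13
STORE_FAST m → m=-13
LOAD_FAST_LOAD_FAST m,a → push -13,34
BINARY_OP - → -13 - 34 = -47
STORE_FAST m → m=-47
LOAD_FAST i → push 1
LOAD_CONST → push 1
BINARY_OP + → 1 + 1 = 2
STORE_FAST i → i=2
LOAD_FAST i → push 2
LOAD_CONST → push 3
COMPARE_OP bool(<) → 2 vs 3 = True
POP_JUMP_IF_FALSE → pop True; no jump
LOAD_FAST_LOAD_FAST m,i → push -47,2
BINARY_OP + → -47 + 2 = -45
STORE_FAST m → m=-45
LOAD_FAST m → push -45
LOAD_CONST → push 12
BINARY_OP ^ → -45 ^ 12 = -33
STORE_FAST m → m=-33
LOAD_FAST_LOAD_FAST m,a → push -33,34
BINARY_OP - → -33 - 34 = -67
STORE_FAST m → m=-67
LOAD_FAST i → push 2
LOAD_CONST → push 1
BINARY_OP + → 2 + 1 = 3
STORE_FAST i → i=3
LOAD_FAST i → push 3
LOAD_CONST → push 3
COMPARE_OP bool(<) → 3 vs 3 = False
POP_JUMP_IF_FALSE → pop False; jump
LOAD_FAST m → push -67
RETURN_VALUE → return -67.

-67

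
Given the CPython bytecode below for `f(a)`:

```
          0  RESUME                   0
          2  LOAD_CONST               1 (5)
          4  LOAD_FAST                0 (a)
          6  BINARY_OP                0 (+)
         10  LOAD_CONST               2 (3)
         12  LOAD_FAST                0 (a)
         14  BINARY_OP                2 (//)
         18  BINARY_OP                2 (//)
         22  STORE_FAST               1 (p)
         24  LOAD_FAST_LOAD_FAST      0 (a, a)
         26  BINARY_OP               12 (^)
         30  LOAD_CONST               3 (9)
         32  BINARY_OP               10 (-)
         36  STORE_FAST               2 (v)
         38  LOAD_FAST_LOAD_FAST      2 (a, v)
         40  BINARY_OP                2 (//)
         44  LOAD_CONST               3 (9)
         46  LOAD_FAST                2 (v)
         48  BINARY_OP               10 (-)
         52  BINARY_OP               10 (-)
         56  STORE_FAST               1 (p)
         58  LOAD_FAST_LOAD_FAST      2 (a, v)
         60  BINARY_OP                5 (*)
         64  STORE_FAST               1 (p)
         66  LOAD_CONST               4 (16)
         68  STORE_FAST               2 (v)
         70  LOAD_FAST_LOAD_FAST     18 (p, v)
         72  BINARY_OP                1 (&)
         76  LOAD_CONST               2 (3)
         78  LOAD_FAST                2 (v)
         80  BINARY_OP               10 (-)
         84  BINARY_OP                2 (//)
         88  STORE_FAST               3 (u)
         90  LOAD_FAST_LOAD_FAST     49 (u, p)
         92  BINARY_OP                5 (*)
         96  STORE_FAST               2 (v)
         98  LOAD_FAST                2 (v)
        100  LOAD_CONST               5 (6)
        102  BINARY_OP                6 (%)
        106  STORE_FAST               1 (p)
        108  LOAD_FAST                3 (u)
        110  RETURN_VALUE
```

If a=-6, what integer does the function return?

-2

LOAD_CONST → push 5. Stack: [5]
LOAD_FAST a → push -6. Stack: [5, -6]
BINARY_OP + → 5 + -6 = -1. Stack: [-1]
LOAD_CONST → push 3. Stack: [-1, 3]
LOAD_FAST a → push -6. Stack: [-1, 3, -6]
BINARY_OP // → 3 // -6 = -1. Stack: [-1, -1]
BINARY_OP // → -1 // -1 = 1. Stack: [1]
STORE_FAST p → p=1. Stack: []
LOAD_FAST_LOAD_FAST a,a → push -6,-6. Stack: [-6, -6]
BINARY_OP ^ → -6 ^ -6 = 0. Stack: [0]
LOAD_CONST → push 9. Stack: [0, 9]
BINARY_OP - → 0 - 9 = -9. Stack: [-9]
STORE_FAST v → v=-9. Stack: []
LOAD_FAST_LOAD_FAST a,v → push -6,-9. Stack: [-6, -9]
BINARY_OP // → -6 // -9 = 0. Stack: [0]
LOAD_CONST → push 9. Stack: [0, 9]
LOAD_FAST v → push -9. Stack: [0, 9, -9]
BINARY_OP - → 9 - -9 = 18. Stack: [0, 18]
BINARY_OP - → 0 - 18 = -18. Stack: [-18]
STORE_FAST p → p=-18. Stack: []
LOAD_FAST_LOAD_FAST a,v → push -6,-9. Stack: [-6, -9]
BINARY_OP * → -6 * -9 = 54. Stack: [54]
STORE_FAST p → p=54. Stack: []
LOAD_CONST → push 16. Stack: [16]
STORE_FAST v → v=16. Stack: []
LOAD_FAST_LOAD_FAST p,v → push 54,16. Stack: [54, 16]
BINARY_OP & → 54 & 16 = 16. Stack: [16]
LOAD_CONST → push 3. Stack: [16, 3]
LOAD_FAST v → push 16. Stack: [16, 3, 16]
BINARY_OP - → 3 - 16 = -13. Stack: [16, -13]
BINARY_OP // → 16 // -13 = -2. Stack: [-2]
STORE_FAST u → u=-2. Stack: []
LOAD_FAST_LOAD_FAST u,p → push -2,54. Stack: [-2, 54]
BINARY_OP * → -2 * 54 = -108. Stack: [-108]
STORE_FAST v → v=-108. Stack: []
LOAD_FAST v → push -108. Stack: [-108]
LOAD_CONST → push 6. Stack: [-108, 6]
BINARY_OP % → -108 % 6 = 0. Stack: [0]
STORE_FAST p → p=0. Stack: []
LOAD_FAST u → push -2. Stack: [-2]
RETURN_VALUE → return -2.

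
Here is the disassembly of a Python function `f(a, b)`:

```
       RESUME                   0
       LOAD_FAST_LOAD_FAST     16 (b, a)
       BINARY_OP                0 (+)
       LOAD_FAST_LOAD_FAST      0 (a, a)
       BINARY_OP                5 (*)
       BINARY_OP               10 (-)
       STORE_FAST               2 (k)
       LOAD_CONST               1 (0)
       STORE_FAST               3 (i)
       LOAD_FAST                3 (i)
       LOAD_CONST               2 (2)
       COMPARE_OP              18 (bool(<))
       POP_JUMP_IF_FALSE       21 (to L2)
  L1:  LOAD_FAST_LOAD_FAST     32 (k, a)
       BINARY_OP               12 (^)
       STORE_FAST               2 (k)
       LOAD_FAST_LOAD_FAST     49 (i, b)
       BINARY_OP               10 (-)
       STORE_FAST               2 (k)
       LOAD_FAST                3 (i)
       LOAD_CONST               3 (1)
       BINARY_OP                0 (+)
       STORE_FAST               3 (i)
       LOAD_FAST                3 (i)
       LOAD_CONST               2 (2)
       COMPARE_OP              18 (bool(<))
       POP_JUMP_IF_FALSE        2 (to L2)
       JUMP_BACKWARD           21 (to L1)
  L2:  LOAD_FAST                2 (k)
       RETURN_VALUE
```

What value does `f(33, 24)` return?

-23

LOAD_FAST_LOAD_FAST b,a → push 24,33. Stack: [24, 33]
BINARY_OP + → 24 + 33 = 57. Stack: [57]
LOAD_FAST_LOAD_FAST a,a → push 33,33. Stack: [57, 33, 33]
BINARY_OP * → 33 * 33 = 1089. Stack: [57, 1089]
BINARY_OP - → 57 - 1089 = -1032. Stack: [-1032]
STORE_FAST k → k=-1032. Stack: []
LOAD_CONST → push 0. Stack: [0]
STORE_FAST i → i=0. Stack: []
LOAD_FAST i → push 0. Stack: [0]
LOAD_CONST → push 2. Stack: [0, 2]
COMPARE_OP bool(<) → 0 vs 2 = True. Stack: [True]
POP_JUMP_IF_FALSE → pop True; no jump. Stack: []
LOAD_FAST_LOAD_FAST k,a → push -1032,33. Stack: [-1032, 33]
BINARY_OP ^ → -1032 ^ 33 = -1063. Stack: [-1063]
STORE_FAST k → k=-1063. Stack: []
LOAD_FAST_LOAD_FAST i,b → push 0,24. Stack: [0, 24]
BINARY_OP - → 0 - 24 = -24. Stack: [-24]
STORE_FAST k → k=-24. Stack: []
LOAD_FAST i → push 0. Stack: [0]
LOAD_CONST → push 1. Stack: [0, 1]
BINARY_OP + → 0 + 1 = 1. Stack: [1]
STORE_FAST i → i=1. Stack: []
LOAD_FAST i → push 1. Stack: [1]
LOAD_CONST → push 2. Stack: [1, 2]
COMPARE_OP bool(<) → 1 vs 2 = True. Stack: [True]
POP_JUMP_IF_FALSE → pop True; no jump. Stack: []
LOAD_FAST_LOAD_FAST k,a → push -24,33. Stack: [-24, 33]
BINARY_OP ^ → -24 ^ 33 = -55. Stack: [-55]
STORE_FAST k → k=-55. Stack: []
LOAD_FAST_LOAD_FAST i,b → push 1,24. Stack: [1, 24]
BINARY_OP - → 1 - 24 = -23. Stack: [-23]
STORE_FAST k → k=-23. Stack: []
LOAD_FAST i → push 1. Stack: [1]
LOAD_CONST → push 1. Stack: [1, 1]
BINARY_OP + → 1 + 1 = 2. Stack: [2]
STORE_FAST i → i=2. Stack: []
LOAD_FAST i → push 2. Stack: [2]
LOAD_CONST → push 2. Stack: [2, 2]
COMPARE_OP bool(<) → 2 vs 2 = False. Stack: [False]
POP_JUMP_IF_FALSE → pop False; jump. Stack: []
LOAD_FAST k → push -23. Stack: [-23]
RETURN_VALUE → return -23.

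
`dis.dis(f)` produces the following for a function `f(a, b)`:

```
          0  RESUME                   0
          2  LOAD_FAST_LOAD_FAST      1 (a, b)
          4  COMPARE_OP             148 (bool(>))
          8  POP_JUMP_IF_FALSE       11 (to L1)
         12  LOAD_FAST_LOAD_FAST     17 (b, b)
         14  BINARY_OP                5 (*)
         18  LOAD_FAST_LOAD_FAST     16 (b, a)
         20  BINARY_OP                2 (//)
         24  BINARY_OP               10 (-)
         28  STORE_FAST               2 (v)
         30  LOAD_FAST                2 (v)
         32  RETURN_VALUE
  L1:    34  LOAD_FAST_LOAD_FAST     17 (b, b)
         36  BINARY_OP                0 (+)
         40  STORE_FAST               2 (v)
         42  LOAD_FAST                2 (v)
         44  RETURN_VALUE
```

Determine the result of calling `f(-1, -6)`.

LOAD_FAST_LOAD_FAST a,b → push -1,-6. Stack: [-1, -6]
COMPARE_OP bool(>) → -1 vs -6 = True. Stack: [True]
POP_JUMP_IF_FALSE → pop True; no jump. Stack: []
LOAD_FAST_LOAD_FAST b,b → push -6,-6. Stack: [-6, -6]
BINARY_OP * → -6 * -6 = 36. Stack: [36]
LOAD_FAST_LOAD_FAST b,a → push -6,-1. Stack: [36, -6, -1]
BINARY_OP // → -6 // -1 = 6. Stack: [36, 6]
BINARY_OP - → 36 - 6 = 30. Stack: [30]
STORE_FAST v → v=30. Stack: []
LOAD_FAST v → push 30. Stack: [30]
RETURN_VALUE → return 30.

30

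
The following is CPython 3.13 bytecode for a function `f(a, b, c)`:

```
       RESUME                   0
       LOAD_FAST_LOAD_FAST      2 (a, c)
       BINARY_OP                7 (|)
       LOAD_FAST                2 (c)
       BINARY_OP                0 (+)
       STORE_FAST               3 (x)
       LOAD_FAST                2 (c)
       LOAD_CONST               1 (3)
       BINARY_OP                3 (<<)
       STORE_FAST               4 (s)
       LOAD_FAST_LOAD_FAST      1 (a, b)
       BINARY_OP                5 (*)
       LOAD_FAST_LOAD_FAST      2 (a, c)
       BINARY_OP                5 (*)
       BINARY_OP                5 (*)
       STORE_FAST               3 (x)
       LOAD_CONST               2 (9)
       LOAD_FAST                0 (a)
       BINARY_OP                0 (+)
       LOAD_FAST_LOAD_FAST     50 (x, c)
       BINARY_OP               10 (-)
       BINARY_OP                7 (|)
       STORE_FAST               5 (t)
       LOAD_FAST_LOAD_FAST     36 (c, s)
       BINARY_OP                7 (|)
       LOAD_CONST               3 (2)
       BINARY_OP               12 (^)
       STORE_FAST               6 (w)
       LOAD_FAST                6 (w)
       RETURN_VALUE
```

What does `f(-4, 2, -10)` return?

LOAD_FAST_LOAD_FAST a,c → push -4,-10. Stack: [-4, -10]
BINARY_OP | → -4 | -10 = -2. Stack: [-2]
LOAD_FAST c → push -10. Stack: [-2, -10]
BINARY_OP + → -2 + -10 = -12. Stack: [-12]
STORE_FAST x → x=-12. Stack: []
LOAD_FAST c → push -10. Stack: [-10]
LOAD_CONST → push 3. Stack: [-10, 3]
BINARY_OP << → -10 << 3 = -80. Stack: [-80]
STORE_FAST s → s=-80. Stack: []
LOAD_FAST_LOAD_FAST a,b → push -4,2. Stack: [-4, 2]
BINARY_OP * → -4 * 2 = -8. Stack: [-8]
LOAD_FAST_LOAD_FAST a,c → push -4,-10. Stack: [-8, -4, -10]
BINARY_OP * → -4 * -10 = 40. Stack: [-8, 40]
BINARY_OP * → -8 * 40 = -320. Stack: [-320]
STORE_FAST x → x=-320. Stack: []
LOAD_CONST → push 9. Stack: [9]
LOAD_FAST a → push -4. Stack: [9, -4]
BINARY_OP + → 9 + -4 = 5. Stack: [5]
LOAD_FAST_LOAD_FAST x,c → push -320,-10. Stack: [5, -320, -10]
BINARY_OP - → -320 - -10 = -310. Stack: [5, -310]
BINARY_OP | → 5 | -310 = -305. Stack: [-305]
STORE_FAST t → t=-305. Stack: []
LOAD_FAST_LOAD_FAST c,s → push -10,-80. Stack: [-10, -80]
BINARY_OP | → -10 | -80 = -10. Stack: [-10]
LOAD_CONST → push 2. Stack: [-10, 2]
BINARY_OP ^ → -10 ^ 2 = -12. Stack: [-12]
STORE_FAST w → w=-12. Stack: []
LOAD_FAST w → push -12. Stack: [-12]
RETURN_VALUE → return -12.

-12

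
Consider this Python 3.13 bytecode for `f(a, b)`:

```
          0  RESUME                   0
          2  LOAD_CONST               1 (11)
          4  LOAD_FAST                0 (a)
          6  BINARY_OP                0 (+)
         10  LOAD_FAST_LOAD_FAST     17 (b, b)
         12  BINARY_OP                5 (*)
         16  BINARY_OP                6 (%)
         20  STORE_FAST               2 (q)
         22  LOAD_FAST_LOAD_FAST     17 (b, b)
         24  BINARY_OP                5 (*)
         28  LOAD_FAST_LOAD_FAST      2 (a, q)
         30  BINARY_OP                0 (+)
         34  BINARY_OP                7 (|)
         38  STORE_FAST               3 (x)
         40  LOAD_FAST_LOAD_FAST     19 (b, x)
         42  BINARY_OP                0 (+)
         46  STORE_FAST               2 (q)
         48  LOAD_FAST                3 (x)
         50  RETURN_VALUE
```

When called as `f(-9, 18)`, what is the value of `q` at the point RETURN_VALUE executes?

15

LOAD_CONST → push 11. Stack: [11]
LOAD_FAST a → push -9. Stack: [11, -9]
BINARY_OP + → 11 + -9 = 2. Stack: [2]
LOAD_FAST_LOAD_FAST b,b → push 18,18. Stack: [2, 18, 18]
BINARY_OP * → 18 * 18 = 324. Stack: [2, 324]
BINARY_OP % → 2 % 324 = 2. Stack: [2]
STORE_FAST q → q=2. Stack: []
LOAD_FAST_LOAD_FAST b,b → push 18,18. Stack: [18, 18]
BINARY_OP * → 18 * 18 = 324. Stack: [324]
LOAD_FAST_LOAD_FAST a,q → push -9,2. Stack: [324, -9, 2]
BINARY_OP + → -9 + 2 = -7. Stack: [324, -7]
BINARY_OP | → 324 | -7 = -3. Stack: [-3]
STORE_FAST x → x=-3. Stack: []
LOAD_FAST_LOAD_FAST b,x → push 18,-3. Stack: [18, -3]
BINARY_OP + → 18 + -3 = 15. Stack: [15]
STORE_FAST q → q=15. Stack: []
LOAD_FAST x → push -3. Stack: [-3]
RETURN_VALUE → return -3.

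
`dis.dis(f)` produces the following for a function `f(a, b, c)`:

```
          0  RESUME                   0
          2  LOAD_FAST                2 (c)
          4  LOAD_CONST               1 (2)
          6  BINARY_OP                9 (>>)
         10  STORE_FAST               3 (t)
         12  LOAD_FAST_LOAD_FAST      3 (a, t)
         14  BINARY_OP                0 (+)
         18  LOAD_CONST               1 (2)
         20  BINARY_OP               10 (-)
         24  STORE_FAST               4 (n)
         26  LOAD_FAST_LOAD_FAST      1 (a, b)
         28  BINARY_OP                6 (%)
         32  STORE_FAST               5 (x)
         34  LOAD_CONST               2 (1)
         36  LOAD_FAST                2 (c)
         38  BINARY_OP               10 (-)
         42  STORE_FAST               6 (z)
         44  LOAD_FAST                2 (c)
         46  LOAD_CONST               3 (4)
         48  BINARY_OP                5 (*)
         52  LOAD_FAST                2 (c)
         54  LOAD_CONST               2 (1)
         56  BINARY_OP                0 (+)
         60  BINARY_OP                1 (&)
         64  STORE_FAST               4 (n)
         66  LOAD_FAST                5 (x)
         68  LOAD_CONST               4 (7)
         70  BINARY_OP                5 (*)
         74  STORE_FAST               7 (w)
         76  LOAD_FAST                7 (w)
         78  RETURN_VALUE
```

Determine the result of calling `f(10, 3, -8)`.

LOAD_FAST c → push -8. Stack: [-8]
LOAD_CONST → push 2. Stack: [-8, 2]
BINARY_OP >> → -8 >> 2 = -2. Stack: [-2]
STORE_FAST t → t=-2. Stack: []
LOAD_FAST_LOAD_FAST a,t → push 10,-2. Stack: [10, -2]
BINARY_OP + → 10 + -2 = 8. Stack: [8]
LOAD_CONST → push 2. Stack: [8, 2]
BINARY_OP - → 8 - 2 = 6. Stack: [6]
STORE_FAST n → n=6. Stack: []
LOAD_FAST_LOAD_FAST a,b → push 10,3. Stack: [10, 3]
BINARY_OP % → 10 % 3 = 1. Stack: [1]
STORE_FAST x → x=1. Stack: []
LOAD_CONST → push 1. Stack: [1]
LOAD_FAST c → push -8. Stack: [1, -8]
BINARY_OP - → 1 - -8 = 9. Stack: [9]
STORE_FAST z → z=9. Stack: []
LOAD_FAST c → push -8. Stack: [-8]
LOAD_CONST → push 4. Stack: [-8, 4]
BINARY_OP * → -8 * 4 = -32. Stack: [-32]
LOAD_FAST c → push -8. Stack: [-32, -8]
LOAD_CONST → push 1. Stack: [-32, -8, 1]
BINARY_OP + → -8 + 1 = -7. Stack: [-32, -7]
BINARY_OP & → -32 & -7 = -32. Stack: [-32]
STORE_FAST n → n=-32. Stack: []
LOAD_FAST x → push 1. Stack: [1]
LOAD_CONST → push 7. Stack: [1, 7]
BINARY_OP * → 1 * 7 = 7. Stack: [7]
STORE_FAST w → w=7. Stack: []
LOAD_FAST w → push 7. Stack: [7]
RETURN_VALUE → return 7.

7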